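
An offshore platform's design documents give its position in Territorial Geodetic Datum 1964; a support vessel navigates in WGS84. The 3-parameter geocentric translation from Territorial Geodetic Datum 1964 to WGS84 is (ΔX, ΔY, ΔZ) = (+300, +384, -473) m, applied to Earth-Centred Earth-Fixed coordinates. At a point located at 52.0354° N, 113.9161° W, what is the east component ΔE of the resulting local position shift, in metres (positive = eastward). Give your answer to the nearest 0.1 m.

At φ = 52.0354°, λ = -113.9161°: sin φ = 0.788391, cos φ = 0.615174, sin λ = -0.914140, cos λ = -0.405398.
ΔE = −sin λ·ΔX + cos λ·ΔY = −(-0.914140)·(300) + (-0.405398)·(384) = 118.57 m.

ΔE = 118.6 m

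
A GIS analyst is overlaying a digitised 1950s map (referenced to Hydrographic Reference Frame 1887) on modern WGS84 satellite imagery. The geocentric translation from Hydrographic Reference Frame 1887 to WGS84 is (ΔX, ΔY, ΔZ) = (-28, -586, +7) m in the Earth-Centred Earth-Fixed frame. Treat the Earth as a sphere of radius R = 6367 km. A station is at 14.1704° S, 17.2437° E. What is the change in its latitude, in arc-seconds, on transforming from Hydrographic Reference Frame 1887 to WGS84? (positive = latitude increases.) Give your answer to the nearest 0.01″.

sin φ = -0.244807, cos φ = 0.969572, sin λ = 0.296437, cos λ = 0.955053.
North component: ΔN = −sin φ cos λ·ΔX − sin φ sin λ·ΔY + cos φ·ΔZ = −(-0.244807)(0.955053)(-28) − (-0.244807)(0.296437)(-586) + (0.969572)(7) = -42.29 m.
1° of latitude spans πR/180 = 111125 m, so Δφ = -42.29 / 111125 × 3600 = -1.370″.

Δφ = -1.37″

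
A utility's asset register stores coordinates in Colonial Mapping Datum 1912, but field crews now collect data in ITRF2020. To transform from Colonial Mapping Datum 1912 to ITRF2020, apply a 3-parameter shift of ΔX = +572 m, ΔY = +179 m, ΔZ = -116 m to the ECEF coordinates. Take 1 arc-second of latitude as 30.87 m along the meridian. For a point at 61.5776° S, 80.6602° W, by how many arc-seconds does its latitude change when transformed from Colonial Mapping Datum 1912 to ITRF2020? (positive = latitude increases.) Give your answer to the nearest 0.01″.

Δφ = -4.18″

sin φ = -0.879463, cos φ = 0.475968, sin λ = -0.986743, cos λ = 0.162289.
North component: ΔN = −sin φ cos λ·ΔX − sin φ sin λ·ΔY + cos φ·ΔZ = −(-0.879463)(0.162289)(572) − (-0.879463)(-0.986743)(179) + (0.475968)(-116) = -128.91 m.
1° of latitude spans 3600 × 30.87 = 111132 m, so Δφ = -128.91 / 111132 × 3600 = -4.176″.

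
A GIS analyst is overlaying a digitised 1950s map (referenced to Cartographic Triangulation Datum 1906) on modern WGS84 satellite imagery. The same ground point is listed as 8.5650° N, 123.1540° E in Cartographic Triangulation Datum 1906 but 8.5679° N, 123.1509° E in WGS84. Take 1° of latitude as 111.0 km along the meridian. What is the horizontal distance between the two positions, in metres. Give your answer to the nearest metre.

Δφ = 8.5679° − 8.5650° = +0.0029°; Δλ = 123.1509° − 123.1540° = -0.0031°.
ΔN = Δφ × 111000 = 321.9 m; ΔE = Δλ × 111000 × cos(8.5650°) = -0.0031 × 111000 × 0.988848 = -340.3 m.
Distance = √(ΔE² + ΔN²) = √((-340.3)² + 321.9²) = 468.4 m.

468 m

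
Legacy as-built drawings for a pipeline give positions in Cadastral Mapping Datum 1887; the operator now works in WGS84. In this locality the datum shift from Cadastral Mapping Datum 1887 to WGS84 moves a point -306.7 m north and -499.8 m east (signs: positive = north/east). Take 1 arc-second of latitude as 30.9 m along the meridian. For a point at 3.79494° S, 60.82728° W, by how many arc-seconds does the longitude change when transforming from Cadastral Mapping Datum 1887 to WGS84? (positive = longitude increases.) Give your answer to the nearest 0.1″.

Δλ = -16.2″

At latitude -3.79494°, cos φ = 0.997807.
1″ of longitude at this latitude = 30.90 × cos φ = 30.8322 m, so Δλ = -499.8 / 30.8322 = -16.210″.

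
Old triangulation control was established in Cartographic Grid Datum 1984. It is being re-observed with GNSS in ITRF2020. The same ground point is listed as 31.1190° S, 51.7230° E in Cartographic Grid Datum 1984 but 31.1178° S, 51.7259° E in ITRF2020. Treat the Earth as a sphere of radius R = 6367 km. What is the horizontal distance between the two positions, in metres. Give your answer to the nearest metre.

Δφ = -31.1178° − -31.1190° = +0.0012°; Δλ = 51.7259° − 51.7230° = +0.0029°.
1° along a meridian = πR/180 = 111125 m.
ΔN = Δφ × 111125 = 133.4 m; ΔE = Δλ × 111125 × cos(-31.1190°) = +0.0029 × 111125 × 0.856096 = 275.9 m.
Distance = √(ΔE² + ΔN²) = √(275.9² + 133.4²) = 306.4 m.

306 m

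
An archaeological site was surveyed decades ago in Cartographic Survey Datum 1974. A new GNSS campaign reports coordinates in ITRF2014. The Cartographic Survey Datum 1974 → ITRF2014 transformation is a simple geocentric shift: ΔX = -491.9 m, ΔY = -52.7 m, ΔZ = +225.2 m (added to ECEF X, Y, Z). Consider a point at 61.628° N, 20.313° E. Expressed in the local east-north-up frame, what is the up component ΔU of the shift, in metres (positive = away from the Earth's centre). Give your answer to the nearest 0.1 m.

ΔU = -29.8 m

The local up (radial) axis is (cos φ cos λ, cos φ sin λ, sin φ), giving ΔU = -219.211 − 8.694 + 198.149 = -29.76 m.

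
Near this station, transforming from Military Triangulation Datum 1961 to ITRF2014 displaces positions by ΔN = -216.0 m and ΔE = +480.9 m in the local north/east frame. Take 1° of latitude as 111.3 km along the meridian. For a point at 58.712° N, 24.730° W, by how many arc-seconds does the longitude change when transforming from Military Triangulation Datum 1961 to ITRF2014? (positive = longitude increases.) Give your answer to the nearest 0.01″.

At latitude 58.712°, cos φ = 0.519340.
1° of longitude at this latitude = 111.3 × cos φ = 57.80 km, so Δλ = 480.9 / 57802.6 = 0.0083197° = 29.951″.

Δλ = 29.95″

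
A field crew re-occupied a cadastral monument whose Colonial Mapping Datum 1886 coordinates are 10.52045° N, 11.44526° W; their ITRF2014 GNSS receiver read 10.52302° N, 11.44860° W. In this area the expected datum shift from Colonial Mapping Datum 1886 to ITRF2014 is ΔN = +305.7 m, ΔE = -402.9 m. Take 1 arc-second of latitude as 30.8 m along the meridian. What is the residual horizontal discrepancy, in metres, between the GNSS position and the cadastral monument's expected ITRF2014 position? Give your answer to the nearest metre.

Observed coordinate differences: Δφ = +0.00257°, Δλ = -0.00334°.
Converting to metres (1° lat = 110880 m, cos φ = 0.983190): observed ΔN = 285.0 m, observed ΔE = -364.1 m.
Subtracting the expected shift leaves a residual of 285.0 − (305.7) = -20.7 m north and -364.1 − (-402.9) = 38.8 m east.
Residual distance = √((-20.7)² + 38.8²) = 44.0 m.

44 m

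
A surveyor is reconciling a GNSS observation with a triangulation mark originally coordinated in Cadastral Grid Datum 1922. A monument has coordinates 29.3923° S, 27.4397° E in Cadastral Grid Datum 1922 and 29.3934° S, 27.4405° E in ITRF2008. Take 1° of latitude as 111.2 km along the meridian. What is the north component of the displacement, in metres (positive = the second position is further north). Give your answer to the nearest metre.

Δφ = -29.3934° − -29.3923° = -0.0011°; Δλ = 27.4405° − 27.4397° = +0.0008°.
ΔN = Δφ × 111200 = -122.3 m; ΔE = Δλ × 111200 × cos(-29.3923°) = +0.0008 × 111200 × 0.871280 = 77.5 m.

ΔN = -122 m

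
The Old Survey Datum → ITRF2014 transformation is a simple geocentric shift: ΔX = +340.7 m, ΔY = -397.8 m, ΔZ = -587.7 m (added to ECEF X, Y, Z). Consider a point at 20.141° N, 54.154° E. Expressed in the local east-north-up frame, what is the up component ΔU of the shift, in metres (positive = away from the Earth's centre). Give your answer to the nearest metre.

The local up (radial) axis is (cos φ cos λ, cos φ sin λ, sin φ), giving ΔU = 187.316 − 302.736 − 202.364 = -317.78 m.

ΔU = -318 m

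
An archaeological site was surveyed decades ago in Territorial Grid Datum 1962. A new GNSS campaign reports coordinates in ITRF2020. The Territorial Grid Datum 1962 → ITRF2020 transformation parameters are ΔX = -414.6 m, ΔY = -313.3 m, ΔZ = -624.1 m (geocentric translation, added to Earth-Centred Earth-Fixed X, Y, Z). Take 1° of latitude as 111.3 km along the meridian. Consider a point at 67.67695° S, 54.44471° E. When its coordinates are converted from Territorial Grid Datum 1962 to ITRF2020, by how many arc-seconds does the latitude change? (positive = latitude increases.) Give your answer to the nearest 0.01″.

sin φ = -0.925057, cos φ = 0.379828, sin λ = 0.813555, cos λ = 0.581488.
North component: ΔN = −sin φ cos λ·ΔX − sin φ sin λ·ΔY + cos φ·ΔZ = −(-0.925057)(0.581488)(-414.6) − (-0.925057)(0.813555)(-313.3) + (0.379828)(-624.1) = -695.85 m.
1° of latitude spans 111300 m, so Δφ = -695.85 / 111300 × 3600 = -22.507″.

Δφ = -22.51″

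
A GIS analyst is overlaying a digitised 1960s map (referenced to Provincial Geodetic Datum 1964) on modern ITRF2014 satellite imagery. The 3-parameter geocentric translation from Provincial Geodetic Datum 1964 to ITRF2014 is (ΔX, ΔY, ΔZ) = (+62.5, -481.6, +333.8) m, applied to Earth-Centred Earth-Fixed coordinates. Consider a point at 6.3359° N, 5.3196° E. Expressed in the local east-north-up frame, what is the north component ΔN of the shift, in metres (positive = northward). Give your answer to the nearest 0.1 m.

At φ = 6.3359°, λ = 5.3196°: sin φ = 0.110357, cos φ = 0.993892, sin λ = 0.092711, cos λ = 0.995693.
ΔN = −sin φ cos λ·ΔX − sin φ sin λ·ΔY + cos φ·ΔZ = −(0.110357)(0.995693)(62.5) − (0.110357)(0.092711)(-481.6) + (0.993892)(333.8) = 329.82 m.

ΔN = 329.8 m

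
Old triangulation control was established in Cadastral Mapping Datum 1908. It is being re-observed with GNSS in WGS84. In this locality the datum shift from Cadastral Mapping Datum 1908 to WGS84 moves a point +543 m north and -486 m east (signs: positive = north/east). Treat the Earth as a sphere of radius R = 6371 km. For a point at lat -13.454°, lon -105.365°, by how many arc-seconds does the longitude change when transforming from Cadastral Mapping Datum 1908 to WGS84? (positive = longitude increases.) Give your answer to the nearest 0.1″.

At latitude -13.454°, cos φ = 0.972557.
One radian of longitude at latitude φ spans R cos φ, so Δλ = ΔE / (R cos φ) = -486.0 / (6371000 × 0.972557) = -7.8436e-05 rad = -16.179″.

Δλ = -16.2″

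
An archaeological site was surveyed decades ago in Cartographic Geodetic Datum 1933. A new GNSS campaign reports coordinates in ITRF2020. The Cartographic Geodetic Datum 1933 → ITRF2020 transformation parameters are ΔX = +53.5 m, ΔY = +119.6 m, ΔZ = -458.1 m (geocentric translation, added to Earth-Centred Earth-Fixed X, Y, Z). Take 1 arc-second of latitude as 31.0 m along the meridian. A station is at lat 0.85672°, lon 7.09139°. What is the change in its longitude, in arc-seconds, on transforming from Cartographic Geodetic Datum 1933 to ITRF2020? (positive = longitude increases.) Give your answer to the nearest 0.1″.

Δλ = 3.6″

sin φ = 0.014952, cos φ = 0.999888, sin λ = 0.123452, cos λ = 0.992351.
East component: ΔE = −sin λ·ΔX + cos λ·ΔY = −(0.123452)(53.5) + (0.992351)(119.6) = 112.08 m.
1° of latitude spans 3600 × 31.00 = 111600 m; at latitude φ, 1° of longitude spans that × cos φ = 111587.5 m, so Δλ = 112.08 / 111587.5 × 3600 = 3.616″.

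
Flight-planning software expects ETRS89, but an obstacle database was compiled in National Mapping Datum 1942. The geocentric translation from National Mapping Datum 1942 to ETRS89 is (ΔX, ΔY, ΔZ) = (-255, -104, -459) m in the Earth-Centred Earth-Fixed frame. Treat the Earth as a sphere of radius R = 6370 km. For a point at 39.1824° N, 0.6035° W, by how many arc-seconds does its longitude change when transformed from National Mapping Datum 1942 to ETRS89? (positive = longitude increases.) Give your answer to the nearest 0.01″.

Δλ = -4.46″

sin φ = 0.631791, cos φ = 0.775139, sin λ = -0.010533, cos λ = 0.999945.
East component: ΔE = −sin λ·ΔX + cos λ·ΔY = −(-0.010533)(-255) + (0.999945)(-104) = -106.68 m.
1° of latitude spans πR/180 = 111177 m; at latitude φ, 1° of longitude spans that × cos φ = 86178.0 m, so Δλ = -106.68 / 86178.0 × 3600 = -4.456″.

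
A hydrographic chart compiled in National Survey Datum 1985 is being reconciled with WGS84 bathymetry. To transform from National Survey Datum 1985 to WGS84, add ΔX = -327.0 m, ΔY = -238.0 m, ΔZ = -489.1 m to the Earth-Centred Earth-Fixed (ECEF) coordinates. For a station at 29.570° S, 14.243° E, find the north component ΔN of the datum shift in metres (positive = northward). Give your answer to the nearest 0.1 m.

ΔN = -610.7 m

At φ = -29.570°, λ = 14.243°: sin φ = -0.493487, cos φ = 0.869753, sin λ = 0.246035, cos λ = 0.969261.
ΔN = −sin φ cos λ·ΔX − sin φ sin λ·ΔY + cos φ·ΔZ = −(-0.493487)(0.969261)(-327.0) − (-0.493487)(0.246035)(-238.0) + (0.869753)(-489.1) = -610.70 m.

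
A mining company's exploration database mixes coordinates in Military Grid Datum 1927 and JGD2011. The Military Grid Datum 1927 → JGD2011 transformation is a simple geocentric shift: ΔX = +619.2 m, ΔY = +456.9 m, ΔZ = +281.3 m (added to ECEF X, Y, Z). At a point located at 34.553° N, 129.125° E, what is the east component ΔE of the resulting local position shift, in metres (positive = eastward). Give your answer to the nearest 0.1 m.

The local east axis at (φ, λ) is (−sin λ, cos λ, 0), so ΔE = −sin(129.125°)·619.2 + cos(129.125°)·456.9 = -768.67 m.

ΔE = -768.7 m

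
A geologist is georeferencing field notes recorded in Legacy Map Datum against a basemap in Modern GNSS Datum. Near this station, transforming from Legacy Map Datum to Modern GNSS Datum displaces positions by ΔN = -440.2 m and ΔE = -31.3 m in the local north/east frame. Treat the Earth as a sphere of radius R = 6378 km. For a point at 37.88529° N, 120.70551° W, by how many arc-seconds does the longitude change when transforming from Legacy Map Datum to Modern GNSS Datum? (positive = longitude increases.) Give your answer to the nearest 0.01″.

Δλ = -1.28″

At latitude 37.88529°, cos φ = 0.789242.
One radian of longitude at latitude φ spans R cos φ, so Δλ = ΔE / (R cos φ) = -31.3 / (6378000 × 0.789242) = -6.2180e-06 rad = -1.283″.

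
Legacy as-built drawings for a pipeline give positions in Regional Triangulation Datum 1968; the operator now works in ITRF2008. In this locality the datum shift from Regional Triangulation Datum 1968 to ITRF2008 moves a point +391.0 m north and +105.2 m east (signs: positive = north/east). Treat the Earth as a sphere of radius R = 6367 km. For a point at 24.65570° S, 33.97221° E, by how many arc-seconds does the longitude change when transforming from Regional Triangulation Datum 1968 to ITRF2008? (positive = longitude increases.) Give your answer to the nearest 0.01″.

Δλ = 3.75″

At latitude -24.65570°, cos φ = 0.908831.
One radian of longitude at latitude φ spans R cos φ, so Δλ = ΔE / (R cos φ) = 105.2 / (6367000 × 0.908831) = 1.8180e-05 rad = 3.750″.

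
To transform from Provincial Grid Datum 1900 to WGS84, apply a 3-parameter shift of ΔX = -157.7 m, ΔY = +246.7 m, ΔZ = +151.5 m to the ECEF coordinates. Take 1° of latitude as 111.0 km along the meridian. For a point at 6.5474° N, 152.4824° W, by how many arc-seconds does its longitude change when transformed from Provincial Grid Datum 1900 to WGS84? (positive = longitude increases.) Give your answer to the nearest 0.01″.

Δλ = -9.52″

sin φ = 0.114025, cos φ = 0.993478, sin λ = -0.462021, cos λ = -0.886869.
East component: ΔE = −sin λ·ΔX + cos λ·ΔY = −(-0.462021)(-157.7) + (-0.886869)(246.7) = -291.65 m.
1° of latitude spans 111000 m; at latitude φ, 1° of longitude spans that × cos φ = 110276.0 m, so Δλ = -291.65 / 110276.0 × 3600 = -9.521″.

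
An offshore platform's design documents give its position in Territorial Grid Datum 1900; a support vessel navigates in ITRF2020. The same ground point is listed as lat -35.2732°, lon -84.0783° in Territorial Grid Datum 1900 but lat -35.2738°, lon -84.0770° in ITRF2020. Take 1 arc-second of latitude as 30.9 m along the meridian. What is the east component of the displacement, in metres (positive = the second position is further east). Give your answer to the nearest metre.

Δφ = -35.2738° − -35.2732° = -0.0006°; Δλ = -84.0770° − -84.0783° = +0.0013°.
1° of latitude = 3600 × 30.90 = 111240 m.
ΔN = Δφ × 111240 = -66.7 m; ΔE = Δλ × 111240 × cos(-35.2732°) = +0.0013 × 111240 × 0.816408 = 118.1 m.

ΔE = 118 m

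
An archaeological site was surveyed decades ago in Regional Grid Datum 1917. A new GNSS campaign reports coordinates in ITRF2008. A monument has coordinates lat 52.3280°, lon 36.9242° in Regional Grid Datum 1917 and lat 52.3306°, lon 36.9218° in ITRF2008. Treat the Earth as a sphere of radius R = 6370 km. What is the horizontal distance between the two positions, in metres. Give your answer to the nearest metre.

Δφ = 52.3306° − 52.3280° = +0.0026°; Δλ = 36.9218° − 36.9242° = -0.0024°.
1° along a meridian = πR/180 = 111177 m.
ΔN = Δφ × 111177 = 289.1 m; ΔE = Δλ × 111177 × cos(52.3280°) = -0.0024 × 111177 × 0.611140 = -163.1 m.
Distance = √(ΔE² + ΔN²) = √((-163.1)² + 289.1²) = 331.9 m.

332 m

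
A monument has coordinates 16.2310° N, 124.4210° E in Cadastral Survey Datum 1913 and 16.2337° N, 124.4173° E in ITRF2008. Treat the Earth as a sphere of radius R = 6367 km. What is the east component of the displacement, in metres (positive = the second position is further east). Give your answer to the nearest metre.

Δφ = 16.2337° − 16.2310° = +0.0027°; Δλ = 124.4173° − 124.4210° = -0.0037°.
1° along a meridian = πR/180 = 111125 m.
ΔN = Δφ × 111125 = 300.0 m; ΔE = Δλ × 111125 × cos(16.2310°) = -0.0037 × 111125 × 0.960143 = -394.8 m.

ΔE = -395 m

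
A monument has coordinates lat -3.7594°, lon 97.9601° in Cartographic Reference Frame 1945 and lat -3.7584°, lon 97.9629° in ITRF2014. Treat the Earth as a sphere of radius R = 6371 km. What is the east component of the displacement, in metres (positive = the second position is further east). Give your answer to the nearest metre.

Δφ = -3.7584° − -3.7594° = +0.0010°; Δλ = 97.9629° − 97.9601° = +0.0028°.
1° along a meridian = πR/180 = 111195 m.
ΔN = Δφ × 111195 = 111.2 m; ΔE = Δλ × 111195 × cos(-3.7594°) = +0.0028 × 111195 × 0.997848 = 310.7 m.

ΔE = 311 m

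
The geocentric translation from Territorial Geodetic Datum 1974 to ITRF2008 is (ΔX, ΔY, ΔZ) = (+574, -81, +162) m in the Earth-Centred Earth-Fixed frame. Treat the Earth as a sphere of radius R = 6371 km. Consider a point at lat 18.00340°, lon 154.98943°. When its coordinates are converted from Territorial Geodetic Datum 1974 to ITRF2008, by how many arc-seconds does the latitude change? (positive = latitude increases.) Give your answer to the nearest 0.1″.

sin φ = 0.309073, cos φ = 0.951038, sin λ = 0.422785, cos λ = -0.906230.
North component: ΔN = −sin φ cos λ·ΔX − sin φ sin λ·ΔY + cos φ·ΔZ = −(0.309073)(-0.906230)(574) − (0.309073)(0.422785)(-81) + (0.951038)(162) = 325.43 m.
1° of latitude spans πR/180 = 111195 m, so Δφ = 325.43 / 111195 × 3600 = 10.536″.

Δφ = 10.5″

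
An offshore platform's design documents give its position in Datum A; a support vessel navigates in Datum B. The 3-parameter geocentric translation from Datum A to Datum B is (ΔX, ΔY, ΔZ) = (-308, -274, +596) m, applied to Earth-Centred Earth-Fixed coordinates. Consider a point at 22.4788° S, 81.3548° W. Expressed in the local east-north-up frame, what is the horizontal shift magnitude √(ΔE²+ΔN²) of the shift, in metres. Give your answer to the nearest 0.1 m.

724.4 m

The local east axis at (φ, λ) is (−sin λ, cos λ, 0), so ΔE = −sin(-81.3548°)·(-308) + cos(-81.3548°)·(-274) = -345.69 m.
The local north axis is (−sin φ cos λ, −sin φ sin λ, cos φ), giving ΔN = -17.701 + 103.571 + 550.717 = 636.59 m.
Horizontal magnitude = √(ΔE² + ΔN²) = √((-345.69)² + 636.59²) = 724.39 m.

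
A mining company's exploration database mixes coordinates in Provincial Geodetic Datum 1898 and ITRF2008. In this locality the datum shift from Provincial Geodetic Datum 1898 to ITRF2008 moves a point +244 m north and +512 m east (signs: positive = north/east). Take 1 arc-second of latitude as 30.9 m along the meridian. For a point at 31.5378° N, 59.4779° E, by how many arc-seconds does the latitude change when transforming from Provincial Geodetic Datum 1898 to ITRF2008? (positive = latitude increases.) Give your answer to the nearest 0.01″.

1″ of latitude = 30.90 m, so Δφ = 244.0 / 30.90 = 7.896″.

Δφ = 7.90″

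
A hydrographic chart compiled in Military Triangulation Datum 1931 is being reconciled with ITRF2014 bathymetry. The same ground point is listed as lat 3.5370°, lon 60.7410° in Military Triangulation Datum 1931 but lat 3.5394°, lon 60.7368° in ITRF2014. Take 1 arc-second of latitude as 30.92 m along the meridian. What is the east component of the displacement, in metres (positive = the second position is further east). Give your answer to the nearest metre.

Δφ = 3.5394° − 3.5370° = +0.0024°; Δλ = 60.7368° − 60.7410° = -0.0042°.
1° of latitude = 3600 × 30.92 = 111312 m.
ΔN = Δφ × 111312 = 267.1 m; ΔE = Δλ × 111312 × cos(3.5370°) = -0.0042 × 111312 × 0.998095 = -466.6 m.

ΔE = -467 m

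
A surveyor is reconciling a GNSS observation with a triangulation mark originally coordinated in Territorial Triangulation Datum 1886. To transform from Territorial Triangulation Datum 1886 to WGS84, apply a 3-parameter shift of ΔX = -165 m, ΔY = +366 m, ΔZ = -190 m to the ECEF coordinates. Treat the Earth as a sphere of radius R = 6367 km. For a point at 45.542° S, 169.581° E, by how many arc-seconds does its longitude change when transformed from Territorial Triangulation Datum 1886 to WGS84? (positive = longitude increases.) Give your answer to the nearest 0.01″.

Δλ = -15.27″

sin φ = -0.713764, cos φ = 0.700386, sin λ = 0.180845, cos λ = -0.983512.
East component: ΔE = −sin λ·ΔX + cos λ·ΔY = −(0.180845)(-165) + (-0.983512)(366) = -330.13 m.
1° of latitude spans πR/180 = 111125 m; at latitude φ, 1° of longitude spans that × cos φ = 77830.5 m, so Δλ = -330.13 / 77830.5 × 3600 = -15.270″.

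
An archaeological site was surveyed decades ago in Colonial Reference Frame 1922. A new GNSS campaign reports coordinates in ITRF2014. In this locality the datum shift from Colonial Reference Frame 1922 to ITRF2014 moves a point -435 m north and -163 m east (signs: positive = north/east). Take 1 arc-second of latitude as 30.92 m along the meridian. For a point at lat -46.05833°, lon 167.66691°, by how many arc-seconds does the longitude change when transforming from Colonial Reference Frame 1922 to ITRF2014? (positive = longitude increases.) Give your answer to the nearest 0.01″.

Δλ = -7.60″

At latitude -46.05833°, cos φ = 0.693926.
1″ of longitude at this latitude = 30.92 × cos φ = 21.4562 m, so Δλ = -163.0 / 21.4562 = -7.597″.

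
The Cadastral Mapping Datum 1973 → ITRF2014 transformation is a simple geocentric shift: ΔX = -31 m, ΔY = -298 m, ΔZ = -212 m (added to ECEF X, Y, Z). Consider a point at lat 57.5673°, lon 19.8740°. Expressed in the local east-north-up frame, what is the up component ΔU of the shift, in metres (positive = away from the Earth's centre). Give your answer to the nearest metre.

ΔU = -249 m

At φ = 57.5673°, λ = 19.8740°: sin φ = 0.844022, cos φ = 0.536309, sin λ = 0.339953, cos λ = 0.940442.
ΔU = cos φ cos λ·ΔX + cos φ sin λ·ΔY + sin φ·ΔZ = (0.536309)(0.940442)(-31) + (0.536309)(0.339953)(-298) + (0.844022)(-212) = -248.90 m.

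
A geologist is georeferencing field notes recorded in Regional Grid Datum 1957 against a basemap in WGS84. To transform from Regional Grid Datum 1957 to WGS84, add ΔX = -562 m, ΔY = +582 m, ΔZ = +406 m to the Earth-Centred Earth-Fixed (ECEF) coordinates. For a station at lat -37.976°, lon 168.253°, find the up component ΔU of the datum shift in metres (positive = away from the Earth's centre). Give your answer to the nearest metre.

ΔU = 277 m

The local up (radial) axis is (cos φ cos λ, cos φ sin λ, sin φ), giving ΔU = 433.729 + 93.402 − 249.825 = 277.31 m.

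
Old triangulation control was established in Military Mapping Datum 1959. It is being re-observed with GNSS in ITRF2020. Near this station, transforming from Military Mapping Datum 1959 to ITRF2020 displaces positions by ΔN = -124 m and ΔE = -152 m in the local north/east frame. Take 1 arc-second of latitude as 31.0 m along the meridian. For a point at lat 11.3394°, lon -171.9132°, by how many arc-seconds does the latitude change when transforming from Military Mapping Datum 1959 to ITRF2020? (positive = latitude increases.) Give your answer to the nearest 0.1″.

Δφ = -4.0″

1″ of latitude = 31.00 m, so Δφ = -124.0 / 31.00 = -4.000″.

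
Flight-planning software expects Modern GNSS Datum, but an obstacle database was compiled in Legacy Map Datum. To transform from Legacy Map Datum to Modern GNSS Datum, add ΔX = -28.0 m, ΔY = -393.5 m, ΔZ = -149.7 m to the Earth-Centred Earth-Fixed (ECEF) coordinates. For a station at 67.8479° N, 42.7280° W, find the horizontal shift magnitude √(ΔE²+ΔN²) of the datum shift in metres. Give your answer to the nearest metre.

419 m

The local east axis at (φ, λ) is (−sin λ, cos λ, 0), so ΔE = −sin(-42.7280°)·(-28.0) + cos(-42.7280°)·(-393.5) = -308.06 m.
The local north axis is (−sin φ cos λ, −sin φ sin λ, cos φ), giving ΔN = 19.050 − 247.289 − 56.447 = -284.69 m.
Horizontal magnitude = √(ΔE² + ΔN²) = √((-308.06)² + (-284.69)²) = 419.46 m.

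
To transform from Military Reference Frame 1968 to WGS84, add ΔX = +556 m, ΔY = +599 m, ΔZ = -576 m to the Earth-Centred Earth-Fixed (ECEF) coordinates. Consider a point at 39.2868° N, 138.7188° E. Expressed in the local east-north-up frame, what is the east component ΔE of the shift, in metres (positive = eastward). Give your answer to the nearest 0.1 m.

ΔE = -817.0 m

The local east axis at (φ, λ) is (−sin λ, cos λ, 0), so ΔE = −sin(138.7188°)·556 + cos(138.7188°)·599 = -816.96 m.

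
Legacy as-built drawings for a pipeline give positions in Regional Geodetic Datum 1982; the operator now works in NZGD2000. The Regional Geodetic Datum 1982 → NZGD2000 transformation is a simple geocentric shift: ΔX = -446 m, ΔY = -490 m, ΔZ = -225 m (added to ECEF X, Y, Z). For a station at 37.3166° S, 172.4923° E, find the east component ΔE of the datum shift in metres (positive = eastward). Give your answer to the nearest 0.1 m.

The local east axis at (φ, λ) is (−sin λ, cos λ, 0), so ΔE = −sin(172.4923°)·(-446) + cos(172.4923°)·(-490) = 544.07 m.

ΔE = 544.1 m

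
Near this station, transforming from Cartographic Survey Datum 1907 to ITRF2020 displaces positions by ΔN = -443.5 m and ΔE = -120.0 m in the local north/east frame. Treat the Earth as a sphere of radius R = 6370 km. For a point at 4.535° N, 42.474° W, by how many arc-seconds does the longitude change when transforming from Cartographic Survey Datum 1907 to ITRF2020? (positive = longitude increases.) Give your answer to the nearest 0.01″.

At latitude 4.535°, cos φ = 0.996869.
One radian of longitude at latitude φ spans R cos φ, so Δλ = ΔE / (R cos φ) = -120.0 / (6370000 × 0.996869) = -1.8897e-05 rad = -3.898″.

Δλ = -3.90″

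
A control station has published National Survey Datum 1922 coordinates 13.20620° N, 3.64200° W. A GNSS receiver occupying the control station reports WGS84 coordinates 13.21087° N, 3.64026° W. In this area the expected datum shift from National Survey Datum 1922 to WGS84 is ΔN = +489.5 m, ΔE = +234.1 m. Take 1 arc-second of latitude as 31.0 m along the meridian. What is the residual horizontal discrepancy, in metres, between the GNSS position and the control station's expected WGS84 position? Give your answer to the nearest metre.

Observed coordinate differences: Δφ = +0.00467°, Δλ = +0.00174°.
Converting to metres (1° lat = 111600 m, cos φ = 0.973554): observed ΔN = 521.2 m, observed ΔE = 189.0 m.
Subtracting the expected shift leaves a residual of 521.2 − (489.5) = 31.7 m north and 189.0 − (234.1) = -45.1 m east.
Residual distance = √(31.7² + (-45.1)²) = 55.1 m.

55 m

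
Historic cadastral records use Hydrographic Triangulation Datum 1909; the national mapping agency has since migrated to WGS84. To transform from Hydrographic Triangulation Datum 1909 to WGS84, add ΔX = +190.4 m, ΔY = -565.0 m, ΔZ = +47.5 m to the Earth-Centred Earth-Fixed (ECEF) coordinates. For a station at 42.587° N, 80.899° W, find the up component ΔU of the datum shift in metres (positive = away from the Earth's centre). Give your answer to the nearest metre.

At φ = 42.587°, λ = -80.899°: sin φ = 0.676709, cos φ = 0.736251, sin λ = -0.987411, cos λ = 0.158175.
ΔU = cos φ cos λ·ΔX + cos φ sin λ·ΔY + sin φ·ΔZ = (0.736251)(0.158175)(190.4) + (0.736251)(-0.987411)(-565.0) + (0.676709)(47.5) = 465.06 m.

ΔU = 465 m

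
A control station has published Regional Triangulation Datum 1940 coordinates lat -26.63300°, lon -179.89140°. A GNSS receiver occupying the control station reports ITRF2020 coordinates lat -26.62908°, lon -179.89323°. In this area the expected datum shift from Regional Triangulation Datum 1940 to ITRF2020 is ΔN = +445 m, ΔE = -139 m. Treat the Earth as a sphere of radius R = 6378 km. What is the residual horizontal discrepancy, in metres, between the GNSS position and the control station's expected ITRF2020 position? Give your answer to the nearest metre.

44 m

Observed coordinate differences: Δφ = +0.00392°, Δλ = -0.00183°.
Converting to metres (1° lat = 111317 m, cos φ = 0.893896): observed ΔN = 436.4 m, observed ΔE = -182.1 m.
Subtracting the expected shift leaves a residual of 436.4 − (445) = -8.6 m north and -182.1 − (-139) = -43.1 m east.
Residual distance = √((-8.6)² + (-43.1)²) = 44.0 m.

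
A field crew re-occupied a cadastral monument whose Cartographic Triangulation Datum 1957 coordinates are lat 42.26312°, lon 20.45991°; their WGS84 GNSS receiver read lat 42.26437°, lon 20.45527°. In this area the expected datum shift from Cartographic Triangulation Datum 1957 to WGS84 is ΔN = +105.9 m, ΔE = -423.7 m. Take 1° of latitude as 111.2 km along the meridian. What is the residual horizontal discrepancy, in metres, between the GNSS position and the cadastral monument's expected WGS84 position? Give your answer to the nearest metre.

53 m

Observed coordinate differences: Δφ = +0.00125°, Δλ = -0.00464°.
Converting to metres (1° lat = 111200 m, cos φ = 0.740064): observed ΔN = 139.0 m, observed ΔE = -381.8 m.
Subtracting the expected shift leaves a residual of 139.0 − (105.9) = 33.1 m north and -381.8 − (-423.7) = 41.9 m east.
Residual distance = √(33.1² + 41.9²) = 53.4 m.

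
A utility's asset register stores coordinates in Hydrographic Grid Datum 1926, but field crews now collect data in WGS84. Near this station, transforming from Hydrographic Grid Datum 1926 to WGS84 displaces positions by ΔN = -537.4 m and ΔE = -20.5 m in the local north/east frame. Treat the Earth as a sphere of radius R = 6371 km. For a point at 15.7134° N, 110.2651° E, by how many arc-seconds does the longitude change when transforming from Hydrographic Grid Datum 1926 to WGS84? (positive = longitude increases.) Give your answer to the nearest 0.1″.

Δλ = -0.7″

At latitude 15.7134°, cos φ = 0.962628.
One radian of longitude at latitude φ spans R cos φ, so Δλ = ΔE / (R cos φ) = -20.5 / (6371000 × 0.962628) = -3.3426e-06 rad = -0.689″.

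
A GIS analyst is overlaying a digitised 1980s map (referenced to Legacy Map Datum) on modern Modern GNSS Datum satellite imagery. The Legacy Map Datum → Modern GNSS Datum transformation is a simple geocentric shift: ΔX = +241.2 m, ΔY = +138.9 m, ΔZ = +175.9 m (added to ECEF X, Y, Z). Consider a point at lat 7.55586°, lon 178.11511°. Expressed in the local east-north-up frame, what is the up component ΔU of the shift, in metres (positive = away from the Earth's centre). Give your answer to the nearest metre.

ΔU = -211 m

The local up (radial) axis is (cos φ cos λ, cos φ sin λ, sin φ), giving ΔU = -238.976 + 4.529 + 23.130 = -211.32 m.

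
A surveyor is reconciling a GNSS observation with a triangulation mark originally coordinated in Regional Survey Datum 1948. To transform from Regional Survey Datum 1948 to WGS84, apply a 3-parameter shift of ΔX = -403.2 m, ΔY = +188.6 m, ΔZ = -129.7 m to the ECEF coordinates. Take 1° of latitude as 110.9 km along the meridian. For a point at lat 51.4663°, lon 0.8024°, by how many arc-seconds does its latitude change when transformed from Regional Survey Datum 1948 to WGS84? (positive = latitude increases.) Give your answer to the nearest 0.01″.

sin φ = 0.782242, cos φ = 0.622975, sin λ = 0.014004, cos λ = 0.999902.
North component: ΔN = −sin φ cos λ·ΔX − sin φ sin λ·ΔY + cos φ·ΔZ = −(0.782242)(0.999902)(-403.2) − (0.782242)(0.014004)(188.6) + (0.622975)(-129.7) = 232.50 m.
1° of latitude spans 110900 m, so Δφ = 232.50 / 110900 × 3600 = 7.547″.

Δφ = 7.55″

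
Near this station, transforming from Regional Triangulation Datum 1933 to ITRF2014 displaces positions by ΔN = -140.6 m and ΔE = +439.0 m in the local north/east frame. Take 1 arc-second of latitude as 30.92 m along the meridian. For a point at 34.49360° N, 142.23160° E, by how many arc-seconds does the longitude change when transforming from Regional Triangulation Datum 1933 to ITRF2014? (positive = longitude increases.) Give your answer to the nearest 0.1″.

Δλ = 17.2″

At latitude 34.49360°, cos φ = 0.824189.
1″ of longitude at this latitude = 30.92 × cos φ = 25.4839 m, so Δλ = 439.0 / 25.4839 = 17.227″.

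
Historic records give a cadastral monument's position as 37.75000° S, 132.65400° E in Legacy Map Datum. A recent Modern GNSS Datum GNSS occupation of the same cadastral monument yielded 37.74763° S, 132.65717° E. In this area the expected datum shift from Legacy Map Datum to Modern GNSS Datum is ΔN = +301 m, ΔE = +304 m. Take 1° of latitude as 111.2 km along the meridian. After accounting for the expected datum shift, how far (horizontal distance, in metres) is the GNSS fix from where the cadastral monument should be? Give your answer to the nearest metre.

45 m

Observed coordinate differences: Δφ = +0.00237°, Δλ = +0.00317°.
Converting to metres (1° lat = 111200 m, cos φ = 0.790690): observed ΔN = 263.5 m, observed ΔE = 278.7 m.
Subtracting the expected shift leaves a residual of 263.5 − (301) = -37.5 m north and 278.7 − (304) = -25.3 m east.
Residual distance = √((-37.5)² + (-25.3)²) = 45.2 m.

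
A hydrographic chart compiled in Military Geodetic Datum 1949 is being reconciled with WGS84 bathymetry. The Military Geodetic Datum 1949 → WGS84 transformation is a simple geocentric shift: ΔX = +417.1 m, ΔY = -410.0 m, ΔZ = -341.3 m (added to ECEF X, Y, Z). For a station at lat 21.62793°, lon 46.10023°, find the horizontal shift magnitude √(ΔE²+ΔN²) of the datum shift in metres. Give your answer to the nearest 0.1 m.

664.3 m

The local east axis at (φ, λ) is (−sin λ, cos λ, 0), so ΔE = −sin(46.10023°)·417.1 + cos(46.10023°)·(-410.0) = -584.84 m.
The local north axis is (−sin φ cos λ, −sin φ sin λ, cos φ), giving ΔN = -106.599 + 108.888 − 317.271 = -314.98 m.
Horizontal magnitude = √(ΔE² + ΔN²) = √((-584.84)² + (-314.98)²) = 664.26 m.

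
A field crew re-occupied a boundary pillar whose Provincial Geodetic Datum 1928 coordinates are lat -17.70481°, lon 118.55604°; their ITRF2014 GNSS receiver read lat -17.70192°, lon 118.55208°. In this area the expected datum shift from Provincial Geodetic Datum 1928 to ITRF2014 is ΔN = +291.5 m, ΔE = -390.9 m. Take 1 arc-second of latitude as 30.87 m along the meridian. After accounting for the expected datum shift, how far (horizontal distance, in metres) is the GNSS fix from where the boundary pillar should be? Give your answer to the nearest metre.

41 m

Observed coordinate differences: Δφ = +0.00289°, Δλ = -0.00396°.
Converting to metres (1° lat = 111132 m, cos φ = 0.952636): observed ΔN = 321.2 m, observed ΔE = -419.2 m.
Subtracting the expected shift leaves a residual of 321.2 − (291.5) = 29.7 m north and -419.2 − (-390.9) = -28.3 m east.
Residual distance = √(29.7² + (-28.3)²) = 41.0 m.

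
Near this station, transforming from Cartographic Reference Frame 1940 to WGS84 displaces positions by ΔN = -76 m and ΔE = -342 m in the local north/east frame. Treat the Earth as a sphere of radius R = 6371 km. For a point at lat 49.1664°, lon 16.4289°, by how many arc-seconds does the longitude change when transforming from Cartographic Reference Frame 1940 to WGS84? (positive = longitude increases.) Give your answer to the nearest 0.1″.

At latitude 49.1664°, cos φ = 0.653864.
One radian of longitude at latitude φ spans R cos φ, so Δλ = ΔE / (R cos φ) = -342.0 / (6371000 × 0.653864) = -8.2098e-05 rad = -16.934″.

Δλ = -16.9″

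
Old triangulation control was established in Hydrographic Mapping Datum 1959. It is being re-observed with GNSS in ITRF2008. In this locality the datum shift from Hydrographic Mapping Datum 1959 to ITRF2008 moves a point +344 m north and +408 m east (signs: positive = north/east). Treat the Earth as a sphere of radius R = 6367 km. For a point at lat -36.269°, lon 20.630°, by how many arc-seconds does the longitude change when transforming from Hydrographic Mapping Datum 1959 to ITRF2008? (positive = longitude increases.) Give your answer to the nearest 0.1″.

At latitude -36.269°, cos φ = 0.806248.
One radian of longitude at latitude φ spans R cos φ, so Δλ = ΔE / (R cos φ) = 408.0 / (6367000 × 0.806248) = 7.9480e-05 rad = 16.394″.

Δλ = 16.4″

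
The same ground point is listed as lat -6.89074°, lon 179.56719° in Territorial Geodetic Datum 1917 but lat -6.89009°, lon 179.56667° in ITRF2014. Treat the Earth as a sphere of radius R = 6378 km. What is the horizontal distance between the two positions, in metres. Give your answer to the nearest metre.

92 m

Δφ = -6.89009° − -6.89074° = +0.00065°; Δλ = 179.56667° − 179.56719° = -0.00052°.
1° along a meridian = πR/180 = 111317 m.
ΔN = Δφ × 111317 = 72.4 m; ΔE = Δλ × 111317 × cos(-6.89074°) = -0.00052 × 111317 × 0.992777 = -57.5 m.
Distance = √(ΔE² + ΔN²) = √((-57.5)² + 72.4²) = 92.4 m.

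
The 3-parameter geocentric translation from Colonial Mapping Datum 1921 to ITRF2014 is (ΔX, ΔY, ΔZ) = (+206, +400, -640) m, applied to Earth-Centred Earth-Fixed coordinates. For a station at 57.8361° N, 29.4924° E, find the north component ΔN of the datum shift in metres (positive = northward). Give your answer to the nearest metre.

ΔN = -659 m

The local north axis is (−sin φ cos λ, −sin φ sin λ, cos φ), giving ΔN = -151.788 − 166.701 − 340.700 = -659.19 m.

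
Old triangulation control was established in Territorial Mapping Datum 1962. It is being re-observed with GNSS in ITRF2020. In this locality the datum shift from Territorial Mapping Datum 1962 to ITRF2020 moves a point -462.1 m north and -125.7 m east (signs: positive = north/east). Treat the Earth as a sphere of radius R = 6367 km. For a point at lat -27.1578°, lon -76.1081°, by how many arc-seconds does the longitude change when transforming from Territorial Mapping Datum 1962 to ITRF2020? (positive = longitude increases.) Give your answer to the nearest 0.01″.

At latitude -27.1578°, cos φ = 0.889753.
One radian of longitude at latitude φ spans R cos φ, so Δλ = ΔE / (R cos φ) = -125.7 / (6367000 × 0.889753) = -2.2189e-05 rad = -4.577″.

Δλ = -4.58″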